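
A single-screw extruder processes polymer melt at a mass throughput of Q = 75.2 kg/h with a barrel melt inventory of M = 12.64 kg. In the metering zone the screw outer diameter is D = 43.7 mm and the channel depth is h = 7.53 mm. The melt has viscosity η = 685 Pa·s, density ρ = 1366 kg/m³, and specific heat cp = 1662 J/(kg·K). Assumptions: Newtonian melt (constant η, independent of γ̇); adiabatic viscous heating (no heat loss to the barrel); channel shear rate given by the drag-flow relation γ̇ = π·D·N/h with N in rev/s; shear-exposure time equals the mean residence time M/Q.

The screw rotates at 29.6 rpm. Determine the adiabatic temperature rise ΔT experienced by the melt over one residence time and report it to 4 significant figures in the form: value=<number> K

value=14.77 K

Convert throughput: Q = 75.2 kg/h = 75.2/3600 = 0.0208889 kg/s
Mean residence time: t_res = M/Q_s = 12.64 kg / 0.0208889 kg/s = 605.106 s
Geometry in metres: D = 43.7 mm → 0.0437 m, h = 7.53 mm → 0.00753 m; screw speed N = 29.6 rpm = 0.493333 rev/s
Shear rate: γ̇ = πDN/h = π·0.0437·0.493333/0.00753 = 8.9945 s⁻¹
ΔT = η·γ̇²·t_res/(ρ·cp) = [685 × 8.9945² × 605.106] / [1366 × 1662] = 14.7705 K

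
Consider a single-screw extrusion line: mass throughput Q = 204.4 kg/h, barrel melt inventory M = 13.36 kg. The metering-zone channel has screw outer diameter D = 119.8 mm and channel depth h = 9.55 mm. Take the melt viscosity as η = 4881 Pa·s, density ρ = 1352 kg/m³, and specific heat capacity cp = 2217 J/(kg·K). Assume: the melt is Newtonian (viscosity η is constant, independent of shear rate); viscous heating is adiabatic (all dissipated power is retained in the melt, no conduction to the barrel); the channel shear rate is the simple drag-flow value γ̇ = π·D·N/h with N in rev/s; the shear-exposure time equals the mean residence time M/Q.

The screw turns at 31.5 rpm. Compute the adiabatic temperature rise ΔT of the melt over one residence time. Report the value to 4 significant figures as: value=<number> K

Q_s = Q / 3600 = 204.4 / 3600 = 0.0567778 kg/s
t_res = M / Q_s = 13.36 ÷ 0.0567778 = 235.303 s
Convert to SI: D = 0.1198 m, h = 0.00955 m, N = 31.5/60 = 0.525 rev/s
γ̇ = π·D·N / h = π · 0.1198 · 0.525 / 0.00955 = 20.6901 s⁻¹
ΔT = η·γ̇²·t_res/(ρ·cp) = [4881 × 20.6901² × 235.303] / [1352 × 2217] = 164.029 K

value=164.0 K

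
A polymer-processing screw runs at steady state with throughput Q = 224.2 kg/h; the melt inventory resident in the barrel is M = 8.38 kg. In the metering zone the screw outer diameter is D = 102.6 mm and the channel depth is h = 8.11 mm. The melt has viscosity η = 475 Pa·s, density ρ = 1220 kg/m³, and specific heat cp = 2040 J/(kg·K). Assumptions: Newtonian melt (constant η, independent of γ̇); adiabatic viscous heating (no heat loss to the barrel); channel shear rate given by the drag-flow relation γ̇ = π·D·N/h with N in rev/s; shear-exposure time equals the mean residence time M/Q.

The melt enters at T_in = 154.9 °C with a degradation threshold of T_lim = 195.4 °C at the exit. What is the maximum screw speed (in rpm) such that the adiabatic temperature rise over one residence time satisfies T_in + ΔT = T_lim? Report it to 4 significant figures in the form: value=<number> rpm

Throughput in SI: Q_s = 224.2 kg/h ÷ 3600 s/h = 0.0622778 kg/s
t_res = M / Q_s = 8.38 ÷ 0.0622778 = 134.558 s
D = 102.6 mm = 0.1026 m;  h = 8.11 mm = 0.00811 m
Allowable rise: ΔT_a = T_lim − T_in = 195.4 − 154.9 = 40.5 K
γ̇_max² = ΔT_a·ρ·cp/(η·t_res) = 40.5·1220·2040/(475·134.558) = 1577.03 s⁻²
γ̇_max = sqrt(1577.03) = 39.7119 s⁻¹
N_max = γ̇_max·h / (π·D) = 39.7119 · 0.00811 / (π · 0.1026) = 0.99918 rev/s = 59.9508 rpm

value=59.95 rpm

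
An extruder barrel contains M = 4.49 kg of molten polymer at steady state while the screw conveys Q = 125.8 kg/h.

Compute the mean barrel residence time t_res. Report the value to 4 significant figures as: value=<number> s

value=128.5 s

Throughput in SI: Q_s = 125.8 kg/h ÷ 3600 s/h = 0.0349444 kg/s
t_res = M / Q_s = 4.49 / 0.0349444 = 128.49 s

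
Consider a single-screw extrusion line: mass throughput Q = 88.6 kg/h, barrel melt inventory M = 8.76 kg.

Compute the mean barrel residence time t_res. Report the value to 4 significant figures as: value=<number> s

Convert throughput: Q = 88.6 kg/h = 88.6/3600 = 0.0246111 kg/s
t_res = M / Q_s = 8.76 ÷ 0.0246111 = 355.937 s

value=355.9 s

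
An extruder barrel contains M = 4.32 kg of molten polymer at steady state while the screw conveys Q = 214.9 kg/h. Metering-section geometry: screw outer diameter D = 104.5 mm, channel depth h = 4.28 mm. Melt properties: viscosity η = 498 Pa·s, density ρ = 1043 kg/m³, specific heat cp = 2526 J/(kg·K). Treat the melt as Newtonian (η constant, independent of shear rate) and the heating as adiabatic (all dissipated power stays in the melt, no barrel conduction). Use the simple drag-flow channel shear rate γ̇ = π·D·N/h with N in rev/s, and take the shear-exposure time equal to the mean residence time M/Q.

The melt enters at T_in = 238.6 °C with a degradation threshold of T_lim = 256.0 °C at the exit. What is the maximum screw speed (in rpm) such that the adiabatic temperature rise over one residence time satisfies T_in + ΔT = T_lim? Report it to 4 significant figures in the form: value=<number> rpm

value=27.90 rpm

Convert throughput: Q = 214.9 kg/h = 214.9/3600 = 0.0596944 kg/s
t_res = M / Q_s = 4.32 ÷ 0.0596944 = 72.3685 s
Geometry in SI: D = 104.5 mm → 0.1045 m, h = 4.28 mm → 0.00428 m
ΔT_a = T_lim − T_in = 256.0 − 238.6 = 17.4 K
γ̇_max² = ΔT_a·ρ·cp / (η·t_res) = [17.4 × 1043 × 2526] / [498 × 72.3685] = 1272 s⁻²
γ̇_max = sqrt(1272) = 35.6651 s⁻¹
N_max = γ̇_max·h / (π·D) = 35.6651 · 0.00428 / (π · 0.1045) = 0.464966 rev/s = 27.898 rpm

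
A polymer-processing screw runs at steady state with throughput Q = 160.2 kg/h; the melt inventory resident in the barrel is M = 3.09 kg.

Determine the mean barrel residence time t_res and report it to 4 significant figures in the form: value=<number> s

value=69.44 s

Q_s = Q / 3600 = 160.2 / 3600 = 0.0445 kg/s
t_res = M / Q_s = 3.09 / 0.0445 = 69.4382 s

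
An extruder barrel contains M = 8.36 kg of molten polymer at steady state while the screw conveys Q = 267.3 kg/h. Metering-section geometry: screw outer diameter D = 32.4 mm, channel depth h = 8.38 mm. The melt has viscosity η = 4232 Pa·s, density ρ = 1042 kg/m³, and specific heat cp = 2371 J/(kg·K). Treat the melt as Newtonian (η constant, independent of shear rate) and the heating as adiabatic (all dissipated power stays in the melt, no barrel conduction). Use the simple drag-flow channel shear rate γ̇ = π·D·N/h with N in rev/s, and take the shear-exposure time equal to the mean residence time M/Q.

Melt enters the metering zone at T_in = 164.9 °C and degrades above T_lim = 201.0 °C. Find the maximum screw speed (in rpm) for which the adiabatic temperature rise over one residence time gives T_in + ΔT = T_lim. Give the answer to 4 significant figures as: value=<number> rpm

Throughput in SI: Q_s = 267.3 kg/h ÷ 3600 s/h = 0.07425 kg/s
Mean residence time: t_res = M/Q_s = 8.36 kg / 0.07425 kg/s = 112.593 s
Geometry in SI: D = 32.4 mm → 0.0324 m, h = 8.38 mm → 0.00838 m
Allowable rise: ΔT_a = T_lim − T_in = 201.0 − 164.9 = 36.1 K
γ̇_max² = ΔT_a·ρ·cp/(η·t_res) = 36.1·1042·2371/(4232·112.593) = 187.176 s⁻²
γ̇_max = sqrt(187.176) = 13.6812 s⁻¹
Solve γ̇ = πDN/h for N: N_max = γ̇_max·h/(π·D) = 13.6812 × 0.00838 / (π × 0.0324) = 1.12635 rev/s = 67.5812 rpm

value=67.58 rpm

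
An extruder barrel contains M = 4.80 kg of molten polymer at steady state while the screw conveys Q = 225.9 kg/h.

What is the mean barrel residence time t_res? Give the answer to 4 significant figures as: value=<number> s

value=76.49 s

Q_s = Q / 3600 = 225.9 / 3600 = 0.06275 kg/s
Mean residence time: t_res = M/Q_s = 4.80 kg / 0.06275 kg/s = 76.494 s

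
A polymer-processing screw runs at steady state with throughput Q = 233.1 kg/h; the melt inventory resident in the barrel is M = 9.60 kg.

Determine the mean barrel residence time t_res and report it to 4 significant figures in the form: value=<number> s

value=148.3 s

Q_s = Q / 3600 = 233.1 / 3600 = 0.06475 kg/s
t_res = M / Q_s = 9.60 ÷ 0.06475 = 148.263 s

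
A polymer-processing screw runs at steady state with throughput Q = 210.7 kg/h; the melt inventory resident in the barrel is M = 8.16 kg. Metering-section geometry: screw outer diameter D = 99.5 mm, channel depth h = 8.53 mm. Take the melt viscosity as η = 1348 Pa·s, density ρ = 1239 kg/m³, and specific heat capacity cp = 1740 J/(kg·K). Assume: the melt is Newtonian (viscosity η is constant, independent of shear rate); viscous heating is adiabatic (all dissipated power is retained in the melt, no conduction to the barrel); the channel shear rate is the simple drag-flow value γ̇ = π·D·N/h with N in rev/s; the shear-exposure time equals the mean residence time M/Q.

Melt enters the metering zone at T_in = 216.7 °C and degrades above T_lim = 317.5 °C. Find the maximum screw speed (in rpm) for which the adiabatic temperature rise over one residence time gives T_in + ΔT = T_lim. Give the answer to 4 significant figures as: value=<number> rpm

Q_s = Q / 3600 = 210.7 / 3600 = 0.0585278 kg/s
t_res = M / Q_s = 8.16 / 0.0585278 = 139.421 s
Geometry in SI: D = 99.5 mm → 0.0995 m, h = 8.53 mm → 0.00853 m
ΔT_a = T_lim − T_in = 317.5 °C − 216.7 °C = 100.8 K
Invert ΔT = ηγ̇²t_res/(ρcp) for γ̇: γ̇_max² = ΔT_a ρ cp / (η t_res) = 100.8·1239·1740 / (1348·139.421) = 1156.28 s⁻²
γ̇_max = sqrt(1156.28) = 34.0041 s⁻¹
Solve γ̇ = πDN/h for N: N_max = γ̇_max·h/(π·D) = 34.0041 × 0.00853 / (π × 0.0995) = 0.927914 rev/s = 55.6748 rpm

value=55.67 rpm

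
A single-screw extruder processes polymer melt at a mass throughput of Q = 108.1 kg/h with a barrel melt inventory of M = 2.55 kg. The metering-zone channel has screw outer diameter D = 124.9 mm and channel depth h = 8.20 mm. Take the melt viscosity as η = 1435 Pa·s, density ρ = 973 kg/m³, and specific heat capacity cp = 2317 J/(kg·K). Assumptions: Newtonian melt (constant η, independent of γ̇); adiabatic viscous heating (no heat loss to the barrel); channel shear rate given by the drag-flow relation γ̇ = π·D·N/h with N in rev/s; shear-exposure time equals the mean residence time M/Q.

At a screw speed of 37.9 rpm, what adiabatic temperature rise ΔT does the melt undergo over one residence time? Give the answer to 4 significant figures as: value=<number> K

value=49.39 K

Convert throughput: Q = 108.1 kg/h = 108.1/3600 = 0.0300278 kg/s
t_res = M / Q_s = 2.55 ÷ 0.0300278 = 84.9214 s
D = 124.9 mm = 0.1249 m;  h = 8.20 mm = 0.0082 m;  N = 37.9 rpm / 60 = 0.631667 rev/s
Shear rate: γ̇ = πDN/h = π·0.1249·0.631667/0.0082 = 30.2264 s⁻¹
Adiabatic rise: ΔT = η γ̇² t_res / (ρ cp) = 1435·(30.2264)²·84.9214 / (973·2317) = 49.3859 K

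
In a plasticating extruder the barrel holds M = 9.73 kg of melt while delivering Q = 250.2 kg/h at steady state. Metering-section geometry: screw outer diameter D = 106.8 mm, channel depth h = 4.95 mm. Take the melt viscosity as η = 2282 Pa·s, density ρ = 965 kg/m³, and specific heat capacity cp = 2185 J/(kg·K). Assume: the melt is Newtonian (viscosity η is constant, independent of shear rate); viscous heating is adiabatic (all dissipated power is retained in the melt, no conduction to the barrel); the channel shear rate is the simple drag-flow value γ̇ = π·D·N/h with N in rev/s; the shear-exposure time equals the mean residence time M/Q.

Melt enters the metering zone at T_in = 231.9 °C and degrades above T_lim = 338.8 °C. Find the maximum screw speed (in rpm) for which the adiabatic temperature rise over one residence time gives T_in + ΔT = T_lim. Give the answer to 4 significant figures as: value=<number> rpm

Q_s = Q / 3600 = 250.2 / 3600 = 0.0695 kg/s
t_res = M / Q_s = 9.73 ÷ 0.0695 = 140 s
Geometry in SI: D = 106.8 mm → 0.1068 m, h = 4.95 mm → 0.00495 m
Allowable rise: ΔT_a = T_lim − T_in = 338.8 − 231.9 = 106.9 K
Invert ΔT = ηγ̇²t_res/(ρcp) for γ̇: γ̇_max² = ΔT_a ρ cp / (η t_res) = 106.9·965·2185 / (2282·140) = 705.526 s⁻²
γ̇_max = sqrt(705.526) = 26.5617 s⁻¹
N_max = γ̇_max h / (πD) = 26.5617·0.00495/(π·0.1068) = 0.391869 rev/s → ×60 = 23.5121 rpm

value=23.51 rpm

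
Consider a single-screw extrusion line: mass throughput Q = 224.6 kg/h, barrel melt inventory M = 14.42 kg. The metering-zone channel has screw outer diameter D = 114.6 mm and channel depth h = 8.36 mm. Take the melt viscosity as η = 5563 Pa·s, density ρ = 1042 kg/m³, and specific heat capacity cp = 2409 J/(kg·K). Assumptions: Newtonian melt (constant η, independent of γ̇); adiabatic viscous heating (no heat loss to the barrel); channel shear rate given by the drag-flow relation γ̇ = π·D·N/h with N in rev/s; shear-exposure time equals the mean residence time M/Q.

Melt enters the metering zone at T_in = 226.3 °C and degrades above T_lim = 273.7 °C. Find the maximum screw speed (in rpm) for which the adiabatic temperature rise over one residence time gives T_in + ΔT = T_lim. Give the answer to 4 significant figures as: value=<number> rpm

Throughput in SI: Q_s = 224.6 kg/h ÷ 3600 s/h = 0.0623889 kg/s
Mean residence time: t_res = M/Q_s = 14.42 kg / 0.0623889 kg/s = 231.131 s
D = 114.6 mm = 0.1146 m;  h = 8.36 mm = 0.00836 m
Allowable rise: ΔT_a = T_lim − T_in = 273.7 − 226.3 = 47.4 K
Invert ΔT = ηγ̇²t_res/(ρcp) for γ̇: γ̇_max² = ΔT_a ρ cp / (η t_res) = 47.4·1042·2409 / (5563·231.131) = 92.5371 s⁻²
γ̇_max = sqrt(92.5371) = 9.61962 s⁻¹
Solve γ̇ = πDN/h for N: N_max = γ̇_max·h/(π·D) = 9.61962 × 0.00836 / (π × 0.1146) = 0.223372 rev/s = 13.4023 rpm

value=13.40 rpm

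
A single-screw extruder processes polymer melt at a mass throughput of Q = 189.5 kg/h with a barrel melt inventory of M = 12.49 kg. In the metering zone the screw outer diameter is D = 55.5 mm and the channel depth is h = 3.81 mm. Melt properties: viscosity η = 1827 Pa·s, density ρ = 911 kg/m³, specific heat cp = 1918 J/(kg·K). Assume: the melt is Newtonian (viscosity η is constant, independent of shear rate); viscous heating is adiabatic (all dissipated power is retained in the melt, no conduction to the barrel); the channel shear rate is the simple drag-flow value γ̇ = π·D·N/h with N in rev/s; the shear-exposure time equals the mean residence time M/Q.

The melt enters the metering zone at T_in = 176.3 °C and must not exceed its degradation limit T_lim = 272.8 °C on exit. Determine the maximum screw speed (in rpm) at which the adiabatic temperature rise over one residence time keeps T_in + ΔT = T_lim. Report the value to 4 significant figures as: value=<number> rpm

value=25.86 rpm

Q_s = Q / 3600 = 189.5 / 3600 = 0.0526389 kg/s
Mean residence time: t_res = M/Q_s = 12.49 kg / 0.0526389 kg/s = 237.277 s
D = 55.5 mm = 0.0555 m;  h = 3.81 mm = 0.00381 m
Allowable rise: ΔT_a = T_lim − T_in = 272.8 − 176.3 = 96.5 K
γ̇_max² = ΔT_a·ρ·cp / (η·t_res) = [96.5 × 911 × 1918] / [1827 × 237.277] = 388.956 s⁻²
γ̇_max = sqrt(388.956) = 19.722 s⁻¹
Solve γ̇ = πDN/h for N: N_max = γ̇_max·h/(π·D) = 19.722 × 0.00381 / (π × 0.0555) = 0.430955 rev/s = 25.8573 rpm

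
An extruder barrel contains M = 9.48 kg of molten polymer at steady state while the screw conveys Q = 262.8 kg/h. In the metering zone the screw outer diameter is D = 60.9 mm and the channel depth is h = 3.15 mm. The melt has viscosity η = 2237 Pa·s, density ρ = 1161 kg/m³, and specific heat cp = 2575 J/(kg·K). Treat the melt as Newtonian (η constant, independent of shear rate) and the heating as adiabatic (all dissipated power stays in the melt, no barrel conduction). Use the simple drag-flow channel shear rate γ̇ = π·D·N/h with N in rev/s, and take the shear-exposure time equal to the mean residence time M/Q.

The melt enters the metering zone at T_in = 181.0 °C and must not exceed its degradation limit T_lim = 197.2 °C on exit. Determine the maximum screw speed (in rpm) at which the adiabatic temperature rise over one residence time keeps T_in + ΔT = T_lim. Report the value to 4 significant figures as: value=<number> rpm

Throughput in SI: Q_s = 262.8 kg/h ÷ 3600 s/h = 0.073 kg/s
Mean residence time: t_res = M/Q_s = 9.48 kg / 0.073 kg/s = 129.863 s
D = 60.9 mm = 0.0609 m;  h = 3.15 mm = 0.00315 m
ΔT_a = T_lim − T_in = 197.2 − 181.0 = 16.2 K
γ̇_max² = ΔT_a·ρ·cp / (η·t_res) = [16.2 × 1161 × 2575] / [2237 × 129.863] = 166.714 s⁻²
Take the square root: γ̇_max = √(166.714) = 12.9118 s⁻¹
N_max = γ̇_max·h / (π·D) = 12.9118 · 0.00315 / (π · 0.0609) = 0.212584 rev/s = 12.755 rpm

value=12.76 rpm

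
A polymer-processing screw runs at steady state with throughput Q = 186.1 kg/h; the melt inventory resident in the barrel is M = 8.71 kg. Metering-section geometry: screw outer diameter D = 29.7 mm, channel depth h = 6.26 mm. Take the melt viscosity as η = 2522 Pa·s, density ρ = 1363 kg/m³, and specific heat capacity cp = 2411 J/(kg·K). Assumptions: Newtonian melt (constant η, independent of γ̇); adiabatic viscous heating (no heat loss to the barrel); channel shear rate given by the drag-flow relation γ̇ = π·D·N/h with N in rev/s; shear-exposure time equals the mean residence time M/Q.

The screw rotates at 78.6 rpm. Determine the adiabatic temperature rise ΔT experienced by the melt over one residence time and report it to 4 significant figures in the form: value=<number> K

Throughput in SI: Q_s = 186.1 kg/h ÷ 3600 s/h = 0.0516944 kg/s
Mean residence time: t_res = M/Q_s = 8.71 kg / 0.0516944 kg/s = 168.49 s
Convert to SI: D = 0.0297 m, h = 0.00626 m, N = 78.6/60 = 1.31 rev/s
Shear rate: γ̇ = πDN/h = π·0.0297·1.31/0.00626 = 19.5256 s⁻¹
ΔT = η·γ̇²·t_res/(ρ·cp) = [2522 × 19.5256² × 168.49] / [1363 × 2411] = 49.2984 K

value=49.30 K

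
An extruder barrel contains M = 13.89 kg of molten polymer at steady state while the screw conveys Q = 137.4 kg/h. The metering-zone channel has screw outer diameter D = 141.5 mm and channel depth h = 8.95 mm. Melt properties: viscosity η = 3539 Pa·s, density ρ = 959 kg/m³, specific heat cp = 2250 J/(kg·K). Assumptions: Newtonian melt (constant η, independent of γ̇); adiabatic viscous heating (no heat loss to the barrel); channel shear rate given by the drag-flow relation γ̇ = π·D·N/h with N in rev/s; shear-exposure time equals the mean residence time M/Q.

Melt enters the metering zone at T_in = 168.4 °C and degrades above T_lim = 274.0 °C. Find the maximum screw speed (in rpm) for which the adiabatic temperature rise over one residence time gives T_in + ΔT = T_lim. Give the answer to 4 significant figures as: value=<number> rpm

Convert throughput: Q = 137.4 kg/h = 137.4/3600 = 0.0381667 kg/s
t_res = M / Q_s = 13.89 ÷ 0.0381667 = 363.93 s
Geometry in SI: D = 141.5 mm → 0.1415 m, h = 8.95 mm → 0.00895 m
ΔT_a = T_lim − T_in = 274.0 °C − 168.4 °C = 105.6 K
γ̇_max² = ΔT_a·ρ·cp / (η·t_res) = [105.6 × 959 × 2250] / [3539 × 363.93] = 176.916 s⁻²
γ̇_max = sqrt(176.916) = 13.301 s⁻¹
N_max = γ̇_max·h / (π·D) = 13.301 · 0.00895 / (π · 0.1415) = 0.267793 rev/s = 16.0676 rpm

value=16.07 rpm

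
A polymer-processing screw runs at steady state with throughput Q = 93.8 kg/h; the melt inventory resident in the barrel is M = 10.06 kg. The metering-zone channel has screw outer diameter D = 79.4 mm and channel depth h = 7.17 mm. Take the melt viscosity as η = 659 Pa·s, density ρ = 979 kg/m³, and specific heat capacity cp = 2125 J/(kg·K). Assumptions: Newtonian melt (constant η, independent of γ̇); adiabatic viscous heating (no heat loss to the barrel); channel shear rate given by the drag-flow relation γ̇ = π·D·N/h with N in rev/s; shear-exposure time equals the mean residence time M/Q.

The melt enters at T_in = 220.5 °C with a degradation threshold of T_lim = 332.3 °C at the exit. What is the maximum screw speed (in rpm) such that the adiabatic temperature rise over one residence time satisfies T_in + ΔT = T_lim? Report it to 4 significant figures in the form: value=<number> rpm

value=52.14 rpm

Q_s = Q / 3600 = 93.8 / 3600 = 0.0260556 kg/s
Mean residence time: t_res = M/Q_s = 10.06 kg / 0.0260556 kg/s = 386.098 s
Geometry in SI: D = 79.4 mm → 0.0794 m, h = 7.17 mm → 0.00717 m
ΔT_a = T_lim − T_in = 332.3 − 220.5 = 111.8 K
Invert ΔT = ηγ̇²t_res/(ρcp) for γ̇: γ̇_max² = ΔT_a ρ cp / (η t_res) = 111.8·979·2125 / (659·386.098) = 914.114 s⁻²
γ̇_max = sqrt(914.114) = 30.2343 s⁻¹
N_max = γ̇_max·h / (π·D) = 30.2343 · 0.00717 / (π · 0.0794) = 0.869058 rev/s = 52.1435 rpm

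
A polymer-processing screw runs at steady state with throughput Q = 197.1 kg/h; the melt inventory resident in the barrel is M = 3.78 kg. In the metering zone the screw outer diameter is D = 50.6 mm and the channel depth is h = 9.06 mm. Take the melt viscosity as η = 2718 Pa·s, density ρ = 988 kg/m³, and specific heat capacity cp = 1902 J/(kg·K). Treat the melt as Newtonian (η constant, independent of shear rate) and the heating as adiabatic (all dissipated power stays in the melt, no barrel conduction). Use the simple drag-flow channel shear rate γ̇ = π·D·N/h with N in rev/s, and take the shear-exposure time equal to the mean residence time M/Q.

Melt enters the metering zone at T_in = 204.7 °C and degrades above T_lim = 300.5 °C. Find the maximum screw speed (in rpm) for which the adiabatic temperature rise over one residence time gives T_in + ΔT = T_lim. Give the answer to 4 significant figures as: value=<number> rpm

Throughput in SI: Q_s = 197.1 kg/h ÷ 3600 s/h = 0.05475 kg/s
Mean residence time: t_res = M/Q_s = 3.78 kg / 0.05475 kg/s = 69.0411 s
Convert to metres: D = 0.0506 m, h = 0.00906 m
ΔT_a = T_lim − T_in = 300.5 − 204.7 = 95.8 K
γ̇_max² = ΔT_a·ρ·cp / (η·t_res) = [95.8 × 988 × 1902] / [2718 × 69.0411] = 959.347 s⁻²
Take the square root: γ̇_max = √(959.347) = 30.9733 s⁻¹
N_max = γ̇_max·h / (π·D) = 30.9733 · 0.00906 / (π · 0.0506) = 1.76529 rev/s = 105.917 rpm

value=105.9 rpm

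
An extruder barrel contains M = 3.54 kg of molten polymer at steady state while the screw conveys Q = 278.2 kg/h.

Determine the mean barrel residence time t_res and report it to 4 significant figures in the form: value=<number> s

Convert throughput: Q = 278.2 kg/h = 278.2/3600 = 0.0772778 kg/s
Mean residence time: t_res = M/Q_s = 3.54 kg / 0.0772778 kg/s = 45.8088 s

value=45.81 s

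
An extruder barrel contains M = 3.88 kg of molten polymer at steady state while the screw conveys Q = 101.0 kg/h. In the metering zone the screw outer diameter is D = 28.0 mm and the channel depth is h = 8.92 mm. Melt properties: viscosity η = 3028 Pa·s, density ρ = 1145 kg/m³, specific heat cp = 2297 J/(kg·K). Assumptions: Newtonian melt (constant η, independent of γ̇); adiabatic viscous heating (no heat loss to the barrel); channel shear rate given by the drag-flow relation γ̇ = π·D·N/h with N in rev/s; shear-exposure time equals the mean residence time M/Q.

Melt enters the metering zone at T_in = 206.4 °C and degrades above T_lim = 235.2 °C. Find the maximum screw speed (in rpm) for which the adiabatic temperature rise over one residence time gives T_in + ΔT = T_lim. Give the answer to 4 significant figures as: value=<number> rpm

Q_s = Q / 3600 = 101.0 / 3600 = 0.0280556 kg/s
t_res = M / Q_s = 3.88 / 0.0280556 = 138.297 s
Geometry in SI: D = 28.0 mm → 0.028 m, h = 8.92 mm → 0.00892 m
Allowable rise: ΔT_a = T_lim − T_in = 235.2 − 206.4 = 28.8 K
γ̇_max² = ΔT_a·ρ·cp/(η·t_res) = 28.8·1145·2297/(3028·138.297) = 180.88 s⁻²
γ̇_max = sqrt(180.88) = 13.4492 s⁻¹
N_max = γ̇_max h / (πD) = 13.4492·0.00892/(π·0.028) = 1.3638 rev/s → ×60 = 81.8283 rpm

value=81.83 rpm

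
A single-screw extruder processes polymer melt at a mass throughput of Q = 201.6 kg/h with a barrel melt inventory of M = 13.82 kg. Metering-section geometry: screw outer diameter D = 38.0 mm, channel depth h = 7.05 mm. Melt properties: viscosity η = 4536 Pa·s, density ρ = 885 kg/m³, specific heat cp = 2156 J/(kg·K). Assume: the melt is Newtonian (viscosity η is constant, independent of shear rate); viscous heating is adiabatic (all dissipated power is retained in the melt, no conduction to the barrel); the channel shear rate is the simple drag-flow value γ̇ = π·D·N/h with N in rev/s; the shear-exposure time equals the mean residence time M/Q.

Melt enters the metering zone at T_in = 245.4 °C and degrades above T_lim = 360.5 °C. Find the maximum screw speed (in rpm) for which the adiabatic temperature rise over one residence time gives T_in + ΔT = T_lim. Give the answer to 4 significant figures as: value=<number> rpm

value=49.63 rpm

Throughput in SI: Q_s = 201.6 kg/h ÷ 3600 s/h = 0.056 kg/s
t_res = M / Q_s = 13.82 / 0.056 = 246.786 s
Convert to metres: D = 0.038 m, h = 0.00705 m
ΔT_a = T_lim − T_in = 360.5 °C − 245.4 °C = 115.1 K
γ̇_max² = ΔT_a·ρ·cp / (η·t_res) = [115.1 × 885 × 2156] / [4536 × 246.786] = 196.189 s⁻²
γ̇_max = sqrt(196.189) = 14.0067 s⁻¹
Solve γ̇ = πDN/h for N: N_max = γ̇_max·h/(π·D) = 14.0067 × 0.00705 / (π × 0.038) = 0.827166 rev/s = 49.63 rpm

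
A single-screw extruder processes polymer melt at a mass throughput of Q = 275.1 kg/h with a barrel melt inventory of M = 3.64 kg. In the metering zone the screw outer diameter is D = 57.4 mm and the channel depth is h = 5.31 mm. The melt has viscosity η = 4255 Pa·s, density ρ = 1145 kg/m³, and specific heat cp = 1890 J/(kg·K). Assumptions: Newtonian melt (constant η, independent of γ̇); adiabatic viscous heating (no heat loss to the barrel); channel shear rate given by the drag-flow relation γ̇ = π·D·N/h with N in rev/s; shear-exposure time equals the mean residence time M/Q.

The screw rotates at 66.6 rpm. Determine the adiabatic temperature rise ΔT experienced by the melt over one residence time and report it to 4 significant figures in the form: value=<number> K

value=133.1 K

Convert throughput: Q = 275.1 kg/h = 275.1/3600 = 0.0764167 kg/s
t_res = M / Q_s = 3.64 ÷ 0.0764167 = 47.6336 s
D = 57.4 mm = 0.0574 m;  h = 5.31 mm = 0.00531 m;  N = 66.6 rpm / 60 = 1.11 rev/s
Shear rate: γ̇ = πDN/h = π·0.0574·1.11/0.00531 = 37.6956 s⁻¹
Adiabatic rise: ΔT = η γ̇² t_res / (ρ cp) = 4255·(37.6956)²·47.6336 / (1145·1890) = 133.084 K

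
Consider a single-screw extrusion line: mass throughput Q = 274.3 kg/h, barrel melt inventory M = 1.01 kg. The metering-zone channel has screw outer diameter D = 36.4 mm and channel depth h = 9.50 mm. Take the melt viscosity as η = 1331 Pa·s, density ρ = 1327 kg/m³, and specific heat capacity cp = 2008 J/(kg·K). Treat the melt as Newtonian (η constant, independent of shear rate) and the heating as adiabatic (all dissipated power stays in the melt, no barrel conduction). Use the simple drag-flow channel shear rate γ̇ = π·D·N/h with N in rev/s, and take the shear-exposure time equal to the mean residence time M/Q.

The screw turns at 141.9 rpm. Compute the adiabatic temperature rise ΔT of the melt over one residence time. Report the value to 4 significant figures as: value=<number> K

value=5.366 K

Throughput in SI: Q_s = 274.3 kg/h ÷ 3600 s/h = 0.0761944 kg/s
t_res = M / Q_s = 1.01 / 0.0761944 = 13.2556 s
Convert to SI: D = 0.0364 m, h = 0.0095 m, N = 141.9/60 = 2.365 rev/s
γ̇ = π D N / h = (π)(0.0364)(2.365) / 0.0095 = 28.4681 s⁻¹
ΔT = η·γ̇²·t_res / (ρ·cp) = 1331 · (28.4681)² · 13.2556 / (1327 · 2008) = 5.3661 K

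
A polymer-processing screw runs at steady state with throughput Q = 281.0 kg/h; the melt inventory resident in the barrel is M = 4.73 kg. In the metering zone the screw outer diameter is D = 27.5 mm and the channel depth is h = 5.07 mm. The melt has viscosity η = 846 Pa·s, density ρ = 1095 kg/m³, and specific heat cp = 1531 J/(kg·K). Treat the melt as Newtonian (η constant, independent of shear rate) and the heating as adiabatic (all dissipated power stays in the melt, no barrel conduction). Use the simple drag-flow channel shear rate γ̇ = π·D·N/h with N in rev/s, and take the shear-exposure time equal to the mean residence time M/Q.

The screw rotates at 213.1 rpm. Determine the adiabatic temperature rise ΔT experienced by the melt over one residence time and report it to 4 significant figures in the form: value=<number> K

Convert throughput: Q = 281.0 kg/h = 281.0/3600 = 0.0780556 kg/s
t_res = M / Q_s = 4.73 ÷ 0.0780556 = 60.5979 s
Geometry in metres: D = 27.5 mm → 0.0275 m, h = 5.07 mm → 0.00507 m; screw speed N = 213.1 rpm = 3.55167 rev/s
Shear rate: γ̇ = πDN/h = π·0.0275·3.55167/0.00507 = 60.5211 s⁻¹
Adiabatic rise: ΔT = η γ̇² t_res / (ρ cp) = 846·(60.5211)²·60.5979 / (1095·1531) = 112.009 K

value=112.0 K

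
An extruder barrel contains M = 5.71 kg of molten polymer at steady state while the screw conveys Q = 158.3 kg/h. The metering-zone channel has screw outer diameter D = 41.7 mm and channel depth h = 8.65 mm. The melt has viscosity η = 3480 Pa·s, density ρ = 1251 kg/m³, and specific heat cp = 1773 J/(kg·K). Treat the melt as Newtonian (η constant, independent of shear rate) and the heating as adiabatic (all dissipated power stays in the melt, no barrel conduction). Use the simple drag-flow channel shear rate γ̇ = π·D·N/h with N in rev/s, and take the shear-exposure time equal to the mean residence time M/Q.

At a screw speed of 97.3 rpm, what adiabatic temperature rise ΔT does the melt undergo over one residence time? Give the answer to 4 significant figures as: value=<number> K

value=122.9 K

Throughput in SI: Q_s = 158.3 kg/h ÷ 3600 s/h = 0.0439722 kg/s
Mean residence time: t_res = M/Q_s = 5.71 kg / 0.0439722 kg/s = 129.855 s
Convert to SI: D = 0.0417 m, h = 0.00865 m, N = 97.3/60 = 1.62167 rev/s
Shear rate: γ̇ = πDN/h = π·0.0417·1.62167/0.00865 = 24.5602 s⁻¹
Adiabatic rise: ΔT = η γ̇² t_res / (ρ cp) = 3480·(24.5602)²·129.855 / (1251·1773) = 122.895 K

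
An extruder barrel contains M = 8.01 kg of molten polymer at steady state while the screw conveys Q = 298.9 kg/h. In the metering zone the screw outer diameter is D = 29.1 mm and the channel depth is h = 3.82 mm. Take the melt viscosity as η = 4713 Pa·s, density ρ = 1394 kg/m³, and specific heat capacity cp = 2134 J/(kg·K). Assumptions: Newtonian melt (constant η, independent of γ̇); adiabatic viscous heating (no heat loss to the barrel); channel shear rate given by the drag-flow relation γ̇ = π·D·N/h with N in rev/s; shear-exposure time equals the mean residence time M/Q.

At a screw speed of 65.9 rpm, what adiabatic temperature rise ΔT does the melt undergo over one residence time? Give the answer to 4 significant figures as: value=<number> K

Q_s = Q / 3600 = 298.9 / 3600 = 0.0830278 kg/s
t_res = M / Q_s = 8.01 ÷ 0.0830278 = 96.4737 s
Convert to SI: D = 0.0291 m, h = 0.00382 m, N = 65.9/60 = 1.09833 rev/s
γ̇ = π D N / h = (π)(0.0291)(1.09833) / 0.00382 = 26.2853 s⁻¹
ΔT = η·γ̇²·t_res / (ρ·cp) = 4713 · (26.2853)² · 96.4737 / (1394 · 2134) = 105.603 K

value=105.6 K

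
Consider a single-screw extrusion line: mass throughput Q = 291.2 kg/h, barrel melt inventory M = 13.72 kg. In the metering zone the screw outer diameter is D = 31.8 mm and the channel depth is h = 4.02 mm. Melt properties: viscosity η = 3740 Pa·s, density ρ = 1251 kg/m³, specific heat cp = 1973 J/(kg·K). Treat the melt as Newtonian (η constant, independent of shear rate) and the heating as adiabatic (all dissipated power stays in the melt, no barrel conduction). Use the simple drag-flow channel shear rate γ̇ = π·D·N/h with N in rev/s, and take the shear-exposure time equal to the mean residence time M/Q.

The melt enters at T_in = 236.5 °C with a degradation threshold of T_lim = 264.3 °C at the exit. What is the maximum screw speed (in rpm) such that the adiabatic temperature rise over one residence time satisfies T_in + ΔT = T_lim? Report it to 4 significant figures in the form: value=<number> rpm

Convert throughput: Q = 291.2 kg/h = 291.2/3600 = 0.0808889 kg/s
t_res = M / Q_s = 13.72 ÷ 0.0808889 = 169.615 s
D = 31.8 mm = 0.0318 m;  h = 4.02 mm = 0.00402 m
ΔT_a = T_lim − T_in = 264.3 °C − 236.5 °C = 27.8 K
γ̇_max² = ΔT_a·ρ·cp / (η·t_res) = [27.8 × 1251 × 1973] / [3740 × 169.615] = 108.166 s⁻²
Take the square root: γ̇_max = √(108.166) = 10.4003 s⁻¹
Solve γ̇ = πDN/h for N: N_max = γ̇_max·h/(π·D) = 10.4003 × 0.00402 / (π × 0.0318) = 0.4185 rev/s = 25.11 rpm

value=25.11 rpm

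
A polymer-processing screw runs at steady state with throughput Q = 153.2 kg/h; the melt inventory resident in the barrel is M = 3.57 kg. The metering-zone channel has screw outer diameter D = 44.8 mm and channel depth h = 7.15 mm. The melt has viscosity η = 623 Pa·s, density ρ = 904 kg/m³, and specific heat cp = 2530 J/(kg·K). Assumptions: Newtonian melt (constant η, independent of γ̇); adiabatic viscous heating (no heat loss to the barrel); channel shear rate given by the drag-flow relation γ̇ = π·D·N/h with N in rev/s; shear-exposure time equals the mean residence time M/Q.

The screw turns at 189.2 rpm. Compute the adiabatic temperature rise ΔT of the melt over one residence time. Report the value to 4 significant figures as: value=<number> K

value=88.04 K

Throughput in SI: Q_s = 153.2 kg/h ÷ 3600 s/h = 0.0425556 kg/s
Mean residence time: t_res = M/Q_s = 3.57 kg / 0.0425556 kg/s = 83.8903 s
Geometry in metres: D = 44.8 mm → 0.0448 m, h = 7.15 mm → 0.00715 m; screw speed N = 189.2 rpm = 3.15333 rev/s
γ̇ = π D N / h = (π)(0.0448)(3.15333) / 0.00715 = 62.0714 s⁻¹
Adiabatic rise: ΔT = η γ̇² t_res / (ρ cp) = 623·(62.0714)²·83.8903 / (904·2530) = 88.0429 K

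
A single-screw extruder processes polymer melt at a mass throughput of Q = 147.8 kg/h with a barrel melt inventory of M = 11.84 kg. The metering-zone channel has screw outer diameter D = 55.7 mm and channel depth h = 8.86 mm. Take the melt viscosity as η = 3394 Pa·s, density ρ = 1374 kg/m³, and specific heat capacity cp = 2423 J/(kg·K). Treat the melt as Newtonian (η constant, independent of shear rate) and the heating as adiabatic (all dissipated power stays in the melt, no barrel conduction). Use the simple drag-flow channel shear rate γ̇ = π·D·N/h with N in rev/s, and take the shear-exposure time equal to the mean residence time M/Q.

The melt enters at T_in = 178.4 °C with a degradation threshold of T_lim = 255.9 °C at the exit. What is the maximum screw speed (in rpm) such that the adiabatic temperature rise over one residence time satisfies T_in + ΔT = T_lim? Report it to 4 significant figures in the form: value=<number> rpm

value=49.32 rpm

Q_s = Q / 3600 = 147.8 / 3600 = 0.0410556 kg/s
t_res = M / Q_s = 11.84 ÷ 0.0410556 = 288.39 s
Convert to metres: D = 0.0557 m, h = 0.00886 m
ΔT_a = T_lim − T_in = 255.9 °C − 178.4 °C = 77.5 K
Invert ΔT = ηγ̇²t_res/(ρcp) for γ̇: γ̇_max² = ΔT_a ρ cp / (η t_res) = 77.5·1374·2423 / (3394·288.39) = 263.603 s⁻²
Take the square root: γ̇_max = √(263.603) = 16.2359 s⁻¹
Solve γ̇ = πDN/h for N: N_max = γ̇_max·h/(π·D) = 16.2359 × 0.00886 / (π × 0.0557) = 0.82206 rev/s = 49.3236 rpm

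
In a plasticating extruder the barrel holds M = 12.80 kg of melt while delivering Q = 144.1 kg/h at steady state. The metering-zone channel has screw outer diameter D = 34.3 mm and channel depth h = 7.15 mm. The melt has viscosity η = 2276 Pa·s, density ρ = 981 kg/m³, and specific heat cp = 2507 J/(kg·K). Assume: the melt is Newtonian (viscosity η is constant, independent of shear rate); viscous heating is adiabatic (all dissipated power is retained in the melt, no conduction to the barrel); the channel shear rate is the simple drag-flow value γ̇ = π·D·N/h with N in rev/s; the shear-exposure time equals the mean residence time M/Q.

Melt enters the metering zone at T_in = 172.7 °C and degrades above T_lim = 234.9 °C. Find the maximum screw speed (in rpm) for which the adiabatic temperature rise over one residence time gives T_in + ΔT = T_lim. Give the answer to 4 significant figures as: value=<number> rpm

value=57.72 rpm

Throughput in SI: Q_s = 144.1 kg/h ÷ 3600 s/h = 0.0400278 kg/s
t_res = M / Q_s = 12.80 / 0.0400278 = 319.778 s
Convert to metres: D = 0.0343 m, h = 0.00715 m
ΔT_a = T_lim − T_in = 234.9 °C − 172.7 °C = 62.2 K
γ̇_max² = ΔT_a·ρ·cp / (η·t_res) = [62.2 × 981 × 2507] / [2276 × 319.778] = 210.181 s⁻²
γ̇_max = √210.181 = 14.4976 s⁻¹
Solve γ̇ = πDN/h for N: N_max = γ̇_max·h/(π·D) = 14.4976 × 0.00715 / (π × 0.0343) = 0.961963 rev/s = 57.7178 rpm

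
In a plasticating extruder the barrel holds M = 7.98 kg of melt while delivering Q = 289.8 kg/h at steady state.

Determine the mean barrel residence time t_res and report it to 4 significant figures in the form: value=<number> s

value=99.13 s

Convert throughput: Q = 289.8 kg/h = 289.8/3600 = 0.0805 kg/s
t_res = M / Q_s = 7.98 / 0.0805 = 99.1304 s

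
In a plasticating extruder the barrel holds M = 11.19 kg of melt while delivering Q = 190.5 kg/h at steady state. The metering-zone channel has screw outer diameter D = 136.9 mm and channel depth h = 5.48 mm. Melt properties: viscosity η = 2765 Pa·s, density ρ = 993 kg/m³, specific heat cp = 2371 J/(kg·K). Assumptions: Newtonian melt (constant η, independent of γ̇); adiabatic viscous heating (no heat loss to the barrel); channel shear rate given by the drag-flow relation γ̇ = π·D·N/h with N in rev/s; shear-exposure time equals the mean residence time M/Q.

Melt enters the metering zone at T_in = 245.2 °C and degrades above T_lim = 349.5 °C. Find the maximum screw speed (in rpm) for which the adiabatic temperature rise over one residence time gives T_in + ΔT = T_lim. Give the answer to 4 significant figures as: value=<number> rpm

value=15.67 rpm

Throughput in SI: Q_s = 190.5 kg/h ÷ 3600 s/h = 0.0529167 kg/s
t_res = M / Q_s = 11.19 / 0.0529167 = 211.465 s
Geometry in SI: D = 136.9 mm → 0.1369 m, h = 5.48 mm → 0.00548 m
ΔT_a = T_lim − T_in = 349.5 °C − 245.2 °C = 104.3 K
Invert ΔT = ηγ̇²t_res/(ρcp) for γ̇: γ̇_max² = ΔT_a ρ cp / (η t_res) = 104.3·993·2371 / (2765·211.465) = 419.984 s⁻²
Take the square root: γ̇_max = √(419.984) = 20.4935 s⁻¹
N_max = γ̇_max·h / (π·D) = 20.4935 · 0.00548 / (π · 0.1369) = 0.261122 rev/s = 15.6673 rpm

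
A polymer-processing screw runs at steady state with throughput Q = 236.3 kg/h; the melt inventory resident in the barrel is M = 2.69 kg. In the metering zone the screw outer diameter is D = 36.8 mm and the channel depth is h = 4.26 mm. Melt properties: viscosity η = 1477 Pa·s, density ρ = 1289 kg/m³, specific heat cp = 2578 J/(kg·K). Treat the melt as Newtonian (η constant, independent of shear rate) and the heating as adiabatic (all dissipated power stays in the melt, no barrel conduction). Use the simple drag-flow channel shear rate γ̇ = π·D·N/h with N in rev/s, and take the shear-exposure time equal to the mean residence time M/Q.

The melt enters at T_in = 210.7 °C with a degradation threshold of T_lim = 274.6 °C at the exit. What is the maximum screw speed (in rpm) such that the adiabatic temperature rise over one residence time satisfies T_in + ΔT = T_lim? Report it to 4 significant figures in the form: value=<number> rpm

value=130.9 rpm

Throughput in SI: Q_s = 236.3 kg/h ÷ 3600 s/h = 0.0656389 kg/s
t_res = M / Q_s = 2.69 ÷ 0.0656389 = 40.9818 s
Geometry in SI: D = 36.8 mm → 0.0368 m, h = 4.26 mm → 0.00426 m
Allowable rise: ΔT_a = T_lim − T_in = 274.6 − 210.7 = 63.9 K
Invert ΔT = ηγ̇²t_res/(ρcp) for γ̇: γ̇_max² = ΔT_a ρ cp / (η t_res) = 63.9·1289·2578 / (1477·40.9818) = 3508.04 s⁻²
Take the square root: γ̇_max = √(3508.04) = 59.2287 s⁻¹
Solve γ̇ = πDN/h for N: N_max = γ̇_max·h/(π·D) = 59.2287 × 0.00426 / (π × 0.0368) = 2.18245 rev/s = 130.947 rpm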